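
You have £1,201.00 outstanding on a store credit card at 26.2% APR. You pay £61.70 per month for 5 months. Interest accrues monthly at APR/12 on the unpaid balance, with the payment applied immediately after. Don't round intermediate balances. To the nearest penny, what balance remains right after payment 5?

Monthly rate r = 26.2%/12 = 2.18333% = 0.0218333.
Each month: B ← B·(1+r) − £61.70.
Month 1: interest £26.22; balance after payment £1,165.52.
Month 2: interest £25.45; balance after payment £1,129.27.
Month 3: interest £24.66; balance after payment £1,092.22.
Month 4: interest £23.85; balance after payment £1,054.37.
Month 5: interest £23.02; balance after payment £1,015.69.

£1,015.69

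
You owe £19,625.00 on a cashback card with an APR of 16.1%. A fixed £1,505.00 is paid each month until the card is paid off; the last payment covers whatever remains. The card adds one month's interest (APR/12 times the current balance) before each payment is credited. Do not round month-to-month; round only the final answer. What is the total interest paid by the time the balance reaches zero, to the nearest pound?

Monthly rate r = 16.1%/12 = 1.34167% = 0.0134167.
Payoff takes n = ⌈−ln(1 − rB₀/P)/ln(1+r)⌉ = ⌈14.430⌉ = 15 payments; the last is £649.37.
Total paid = 14·£1,505.00 + £649.37 = £21,719.37.
Total interest = total paid − principal = £21,719.37 − £19,625.00 = £2,094.37.

£2,094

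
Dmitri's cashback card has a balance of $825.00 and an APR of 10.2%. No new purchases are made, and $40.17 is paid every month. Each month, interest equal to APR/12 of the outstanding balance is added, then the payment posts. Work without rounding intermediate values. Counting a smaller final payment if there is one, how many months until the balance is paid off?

Monthly rate r = 10.2%/12 = 0.85% = 0.0085.
Recurrence: B ← B·(1+r) − $40.17.
Month 1: interest $7.01; balance after payment $791.84.
Month 2: interest $6.73; balance after payment $758.40.
Closed form: n = −ln(1 − rB₀/P)/ln(1+r) = −ln(0.82543)/ln(1.0085) ≈ 22.667, so the balance reaches zero during payment 23.

23 months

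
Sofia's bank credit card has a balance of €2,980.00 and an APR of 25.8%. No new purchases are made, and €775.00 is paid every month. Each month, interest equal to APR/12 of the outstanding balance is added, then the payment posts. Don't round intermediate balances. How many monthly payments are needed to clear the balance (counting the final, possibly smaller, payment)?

5 payments

Monthly rate r = 25.8%/12 = 2.15% = 0.0215.
Recurrence: B ← B·(1+r) − €775.00.
Month 1: interest €64.07; balance after payment €2,269.07.
Month 2: interest €48.79; balance after payment €1,542.86.
Month 3: interest €33.17; balance after payment €801.03.
Month 4: interest €17.22; balance after payment €43.25.
Month 5: interest €0.93; balance after payment €0.00.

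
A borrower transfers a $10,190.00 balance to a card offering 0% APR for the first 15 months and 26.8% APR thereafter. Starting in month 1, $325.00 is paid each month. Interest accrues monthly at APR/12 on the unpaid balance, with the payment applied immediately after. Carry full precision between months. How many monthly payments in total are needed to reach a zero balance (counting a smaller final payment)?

36 payments

Promo months 1–15 at r₀ = 0%/12 = 0; months 16+ at r₁ = 26.8%/12 = 0.0223333.
After month 15 (no interest yet): B = $10,190.00 − 15·$325.00 = $5,315.00.
Then at r₁ with $325.00/mo: n₂ = −ln(1 − r₁·B/P)/ln(1+r₁) ≈ 20.58 → 21 more payments.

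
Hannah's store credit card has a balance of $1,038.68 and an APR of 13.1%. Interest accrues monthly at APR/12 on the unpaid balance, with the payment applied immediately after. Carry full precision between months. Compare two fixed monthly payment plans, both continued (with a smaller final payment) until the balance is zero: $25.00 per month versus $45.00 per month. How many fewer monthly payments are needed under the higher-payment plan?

29 fewer payments

Monthly rate r = 13.1%/12 = 1.09167% = 0.0109167.
At $25.00/mo: n = ⌈−ln(1 − rB₀/P)/ln(1+r)⌉ = 56 payments (last $16.52); total interest = total paid − $1,038.68 = $352.84.
At $45.00/mo: 27 payments (last $33.31); total interest $164.63.
Payments saved = 56 − 27 = 29.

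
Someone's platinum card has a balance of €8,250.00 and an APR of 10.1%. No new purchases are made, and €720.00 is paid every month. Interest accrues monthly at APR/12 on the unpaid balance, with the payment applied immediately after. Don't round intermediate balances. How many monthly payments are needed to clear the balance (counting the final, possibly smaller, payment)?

13 payments

Monthly rate r = 10.1%/12 = 0.841667% = 0.00841667.
Recurrence: B ← B·(1+r) − €720.00.
Month 1: interest €69.44; balance after payment €7,599.44.
Month 2: interest €63.96; balance after payment €6,943.40.
Closed form: n = −ln(1 − rB₀/P)/ln(1+r) = −ln(0.90356)/ln(1.00842) ≈ 12.100, so the balance reaches zero during payment 13.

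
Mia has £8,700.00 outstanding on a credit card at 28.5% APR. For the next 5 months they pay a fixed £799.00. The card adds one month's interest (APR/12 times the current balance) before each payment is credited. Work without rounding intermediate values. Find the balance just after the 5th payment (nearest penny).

Monthly rate r = 28.5%/12 = 2.375% = 0.02375.
Each month: B ← B·(1+r) − £799.00.
Month 1: interest £206.62; balance after payment £8,107.62.
Month 2: interest £192.56; balance after payment £7,501.18.
Month 3: interest £178.15; balance after payment £6,880.33.
Month 4: interest £163.41; balance after payment £6,244.74.
Month 5: interest £148.31; balance after payment £5,594.05.

£5,594.05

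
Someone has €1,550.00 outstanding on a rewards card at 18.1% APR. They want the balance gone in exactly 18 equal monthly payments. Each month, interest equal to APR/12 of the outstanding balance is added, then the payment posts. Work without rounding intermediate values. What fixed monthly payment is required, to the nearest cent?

€98.97

Monthly rate r = 18.1%/12 = 1.50833% = 0.0150833.
Level-payment amortization: P = B₀·r / (1 − (1+r)^(−n)) = 1550.00·0.0150833 / (1 − 1.01508^(−18)).
Denominator 1 − (1+r)^(−18) = 0.236217943.
P = 23.3792 / 0.236217943 ≈ 98.97.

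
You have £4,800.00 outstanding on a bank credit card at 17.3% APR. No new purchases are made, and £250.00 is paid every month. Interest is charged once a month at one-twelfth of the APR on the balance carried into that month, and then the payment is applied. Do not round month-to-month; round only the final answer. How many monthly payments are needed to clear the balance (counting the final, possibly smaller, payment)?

Monthly rate r = 17.3%/12 = 1.44167% = 0.0144167.
Recurrence: B ← B·(1+r) − £250.00.
Month 1: interest £69.20; balance after payment £4,619.20.
Month 2: interest £66.59; balance after payment £4,435.79.
Closed form: n = −ln(1 − rB₀/P)/ln(1+r) = −ln(0.7232)/ln(1.01442) ≈ 22.640, so the balance reaches zero during payment 23.

23 months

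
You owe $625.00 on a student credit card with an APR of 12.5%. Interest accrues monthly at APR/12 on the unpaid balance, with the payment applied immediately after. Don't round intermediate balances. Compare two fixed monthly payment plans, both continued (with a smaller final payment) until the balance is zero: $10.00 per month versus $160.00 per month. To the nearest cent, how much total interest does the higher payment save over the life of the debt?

$374.56

Monthly rate r = 12.5%/12 = 1.04167% = 0.0104167.
At $10.00/mo: n = ⌈−ln(1 − rB₀/P)/ln(1+r)⌉ = 102 payments (last $5.96); total interest = total paid − $625.00 = $390.96.
At $160.00/mo: 5 payments (last $1.40); total interest $16.40.
Interest saved = $390.96 − $16.40 = $374.56.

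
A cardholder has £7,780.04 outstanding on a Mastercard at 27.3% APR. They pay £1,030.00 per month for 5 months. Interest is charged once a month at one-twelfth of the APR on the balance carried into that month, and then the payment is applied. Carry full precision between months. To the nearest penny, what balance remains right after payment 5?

£3,316.50

Monthly rate r = 27.3%/12 = 2.275% = 0.02275.
Each month: B ← B·(1+r) − £1,030.00.
Month 1: interest £177.00; balance after payment £6,927.04.
Month 2: interest £157.59; balance after payment £6,054.63.
Month 3: interest £137.74; balance after payment £5,162.37.
Month 4: interest £117.44; balance after payment £4,249.81.
Month 5: interest £96.68; balance after payment £3,316.50.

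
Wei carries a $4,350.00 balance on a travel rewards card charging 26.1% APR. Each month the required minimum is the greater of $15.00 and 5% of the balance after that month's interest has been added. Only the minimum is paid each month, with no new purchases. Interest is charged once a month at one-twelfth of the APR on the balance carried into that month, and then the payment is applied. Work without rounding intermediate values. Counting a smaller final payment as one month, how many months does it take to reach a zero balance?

117 months

Monthly rate r = 26.1%/12 = 2.175% = 0.02175.
While 5% of the post-interest balance exceeds $15.00, each month B ← (B·(1+r))·(1 − 0.05), i.e. B shrinks by the factor (1+r)·0.95 = 0.97066.
This holds for months 1–91. Entering month 92 the balance is $289.53; 5% of the post-interest balance is now below $15.00, so the flat $15.00 minimum applies from here.
From month 92 a fixed $15.00 at rate r clears $289.53 in 26 more payments. Total: 91 + 26 = 117 months.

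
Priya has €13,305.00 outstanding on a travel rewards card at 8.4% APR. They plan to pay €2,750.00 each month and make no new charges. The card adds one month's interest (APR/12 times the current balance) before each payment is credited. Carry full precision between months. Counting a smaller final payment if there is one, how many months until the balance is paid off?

Monthly rate r = 8.4%/12 = 0.7% = 0.007.
Recurrence: B ← B·(1+r) − €2,750.00.
Month 1: interest €93.14; balance after payment €10,648.14.
Month 2: interest €74.54; balance after payment €7,972.67.
Month 3: interest €55.81; balance after payment €5,278.48.
Month 4: interest €36.95; balance after payment €2,565.43.
Month 5: interest €17.96; balance after payment €0.00.

5 payments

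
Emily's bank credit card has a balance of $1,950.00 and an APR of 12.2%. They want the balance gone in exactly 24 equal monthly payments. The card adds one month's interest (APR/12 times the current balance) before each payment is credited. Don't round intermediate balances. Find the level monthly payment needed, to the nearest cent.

$91.98

Monthly rate r = 12.2%/12 = 1.01667% = 0.0101667.
Level-payment amortization: P = B₀·r / (1 − (1+r)^(−n)) = 1950.00·0.0101667 / (1 − 1.01017^(−24)).
Denominator 1 − (1+r)^(−24) = 0.215546522.
P = 19.825 / 0.215546522 ≈ 91.98.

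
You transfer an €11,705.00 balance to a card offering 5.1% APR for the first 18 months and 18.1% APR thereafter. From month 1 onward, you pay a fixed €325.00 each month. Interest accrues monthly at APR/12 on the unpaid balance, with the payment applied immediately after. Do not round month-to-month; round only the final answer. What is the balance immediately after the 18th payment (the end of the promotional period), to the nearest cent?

€6,567.33

Promo months 1–18 at r₀ = 5.1%/12 = 0.00425; months 19+ at r₁ = 18.1%/12 = 0.0150833.
After month 18: iterate B ← B·(1+r₀) − €325.00 for 18 months → €6,567.33.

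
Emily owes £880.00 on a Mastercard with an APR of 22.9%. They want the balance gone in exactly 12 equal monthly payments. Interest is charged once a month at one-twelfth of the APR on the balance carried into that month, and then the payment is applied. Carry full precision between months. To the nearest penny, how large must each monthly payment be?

£82.74

Monthly rate r = 22.9%/12 = 1.90833% = 0.0190833.
Level-payment amortization: P = B₀·r / (1 − (1+r)^(−n)) = 880.00·0.0190833 / (1 − 1.01908^(−12)).
Denominator 1 − (1+r)^(−12) = 0.202953585.
P = 16.7933 / 0.202953585 ≈ 82.74.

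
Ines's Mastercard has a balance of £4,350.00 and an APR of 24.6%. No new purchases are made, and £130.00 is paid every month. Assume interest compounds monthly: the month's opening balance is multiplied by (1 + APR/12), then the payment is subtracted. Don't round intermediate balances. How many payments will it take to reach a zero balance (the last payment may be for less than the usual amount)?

58 months

Monthly rate r = 24.6%/12 = 2.05% = 0.0205.
Recurrence: B ← B·(1+r) − £130.00.
Month 1: interest £89.17; balance after payment £4,309.18.
Month 2: interest £88.34; balance after payment £4,267.51.
Closed form: n = −ln(1 − rB₀/P)/ln(1+r) = −ln(0.31404)/ln(1.0205) ≈ 57.077, so the balance reaches zero during payment 58.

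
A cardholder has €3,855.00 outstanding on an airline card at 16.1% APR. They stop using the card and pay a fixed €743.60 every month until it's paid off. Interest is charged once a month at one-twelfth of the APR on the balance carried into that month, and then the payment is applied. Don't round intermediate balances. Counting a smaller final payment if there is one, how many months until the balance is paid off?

Monthly rate r = 16.1%/12 = 1.34167% = 0.0134167.
Recurrence: B ← B·(1+r) − €743.60.
Month 1: interest €51.72; balance after payment €3,163.12.
Month 2: interest €42.44; balance after payment €2,461.96.
Month 3: interest €33.03; balance after payment €1,751.39.
Month 4: interest €23.50; balance after payment €1,031.29.
Month 5: interest €13.84; balance after payment €301.53.
Month 6: interest €4.05; balance after payment €0.00.

6 months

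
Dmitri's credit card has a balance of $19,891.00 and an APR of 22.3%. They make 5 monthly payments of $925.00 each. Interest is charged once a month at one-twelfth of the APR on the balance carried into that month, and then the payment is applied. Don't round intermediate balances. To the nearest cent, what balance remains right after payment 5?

Monthly rate r = 22.3%/12 = 1.85833% = 0.0185833.
Each month: B ← B·(1+r) − $925.00.
Month 1: interest $369.64; balance after payment $19,335.64.
Month 2: interest $359.32; balance after payment $18,769.96.
Month 3: interest $348.81; balance after payment $18,193.77.
Month 4: interest $338.10; balance after payment $17,606.87.
Month 5: interest $327.19; balance after payment $17,009.07.

$17,009.07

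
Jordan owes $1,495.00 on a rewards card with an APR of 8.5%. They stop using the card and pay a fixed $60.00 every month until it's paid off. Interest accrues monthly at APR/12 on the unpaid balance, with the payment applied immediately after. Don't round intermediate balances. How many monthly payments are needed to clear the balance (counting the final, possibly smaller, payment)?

28 payments

Monthly rate r = 8.5%/12 = 0.708333% = 0.00708333.
Recurrence: B ← B·(1+r) − $60.00.
Month 1: interest $10.59; balance after payment $1,445.59.
Month 2: interest $10.24; balance after payment $1,395.83.
Closed form: n = −ln(1 − rB₀/P)/ln(1+r) = −ln(0.82351)/ln(1.00708) ≈ 27.511, so the balance reaches zero during payment 28.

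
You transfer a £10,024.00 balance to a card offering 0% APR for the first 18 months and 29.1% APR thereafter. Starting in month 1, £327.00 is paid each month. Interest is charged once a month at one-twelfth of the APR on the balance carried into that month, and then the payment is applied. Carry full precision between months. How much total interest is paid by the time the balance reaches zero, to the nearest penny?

£865.10

Promo months 1–18 at r₀ = 0%/12 = 0; months 19+ at r₁ = 29.1%/12 = 0.02425.
After month 18 (no interest yet): B = £10,024.00 − 18·£327.00 = £4,138.00.
Then at r₁ with £327.00/mo: n₂ = −ln(1 − r₁·B/P)/ln(1+r₁) ≈ 15.30 → 16 more payments.
Total paid = 33·£327.00 + £98.10 = £10,889.10; interest = £10,889.10 − £10,024.00 = £865.10.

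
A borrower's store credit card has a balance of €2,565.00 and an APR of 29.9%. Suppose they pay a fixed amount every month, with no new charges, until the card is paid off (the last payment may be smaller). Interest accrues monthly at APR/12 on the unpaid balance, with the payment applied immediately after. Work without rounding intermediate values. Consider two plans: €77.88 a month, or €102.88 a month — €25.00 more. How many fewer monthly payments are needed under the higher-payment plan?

Monthly rate r = 29.9%/12 = 2.49167% = 0.0249167.
At €77.88/mo: n = ⌈−ln(1 − rB₀/P)/ln(1+r)⌉ = 70 payments (last €63.96); total interest = total paid − €2,565.00 = €2,872.68.
At €102.88/mo: 40 payments (last €46.14); total interest €1,493.46.
Payments saved = 70 − 40 = 30.

30 fewer payments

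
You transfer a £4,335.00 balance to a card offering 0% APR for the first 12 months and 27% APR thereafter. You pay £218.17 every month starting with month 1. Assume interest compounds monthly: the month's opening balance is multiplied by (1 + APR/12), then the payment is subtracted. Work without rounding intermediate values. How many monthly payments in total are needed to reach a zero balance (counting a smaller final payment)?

Promo months 1–12 at r₀ = 0%/12 = 0; months 13+ at r₁ = 27%/12 = 0.0225.
After month 12 (no interest yet): B = £4,335.00 − 12·£218.17 = £1,716.96.
Then at r₁ with £218.17/mo: n₂ = −ln(1 − r₁·B/P)/ln(1+r₁) ≈ 8.76 → 9 more payments.

21 payments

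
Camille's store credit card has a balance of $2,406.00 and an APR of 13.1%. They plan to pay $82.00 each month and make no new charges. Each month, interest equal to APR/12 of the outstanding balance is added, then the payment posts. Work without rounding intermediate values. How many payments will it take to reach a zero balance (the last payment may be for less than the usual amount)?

Monthly rate r = 13.1%/12 = 1.09167% = 0.0109167.
Recurrence: B ← B·(1+r) − $82.00.
Month 1: interest $26.27; balance after payment $2,350.27.
Month 2: interest $25.66; balance after payment $2,293.92.
Closed form: n = −ln(1 − rB₀/P)/ln(1+r) = −ln(0.67969)/ln(1.01092) ≈ 35.562, so the balance reaches zero during payment 36.

36 payments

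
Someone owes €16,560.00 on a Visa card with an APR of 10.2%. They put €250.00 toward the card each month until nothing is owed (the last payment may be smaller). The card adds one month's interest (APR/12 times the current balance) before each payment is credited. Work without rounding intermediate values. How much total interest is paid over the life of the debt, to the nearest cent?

Monthly rate r = 10.2%/12 = 0.85% = 0.0085.
Payoff takes n = ⌈−ln(1 − rB₀/P)/ln(1+r)⌉ = ⌈97.815⌉ = 98 payments; the last is €203.90.
Total paid = 97·€250.00 + €203.90 = €24,453.90.
Total interest = total paid − principal = €24,453.90 − €16,560.00 = €7,893.90.

€7,893.90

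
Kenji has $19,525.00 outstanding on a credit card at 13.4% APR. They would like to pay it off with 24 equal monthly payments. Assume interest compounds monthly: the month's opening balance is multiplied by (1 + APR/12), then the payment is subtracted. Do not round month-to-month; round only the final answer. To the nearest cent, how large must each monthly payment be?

Monthly rate r = 13.4%/12 = 1.11667% = 0.0111667.
Level-payment amortization: P = B₀·r / (1 − (1+r)^(−n)) = 19525.00·0.0111667 / (1 − 1.01117^(−24)).
Denominator 1 − (1+r)^(−24) = 0.233955268.
P = 218.029 / 0.233955268 ≈ 931.93.

$931.93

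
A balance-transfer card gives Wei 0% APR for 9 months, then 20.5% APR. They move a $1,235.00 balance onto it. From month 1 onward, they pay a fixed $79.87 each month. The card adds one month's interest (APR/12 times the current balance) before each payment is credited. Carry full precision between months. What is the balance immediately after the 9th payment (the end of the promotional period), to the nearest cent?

$516.17

Promo months 1–9 at r₀ = 0%/12 = 0; months 10+ at r₁ = 20.5%/12 = 0.0170833.
After month 9 (no interest yet): B = $1,235.00 − 9·$79.87 = $516.17.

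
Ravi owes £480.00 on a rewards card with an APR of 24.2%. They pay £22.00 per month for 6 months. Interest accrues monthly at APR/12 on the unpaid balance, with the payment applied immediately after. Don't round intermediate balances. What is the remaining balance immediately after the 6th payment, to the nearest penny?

£402.25

Monthly rate r = 24.2%/12 = 2.01667% = 0.0201667.
Each month: B ← B·(1+r) − £22.00.
Month 1: interest £9.68; balance after payment £467.68.
Month 2: interest £9.43; balance after payment £455.11.
Month 3: interest £9.18; balance after payment £442.29.
Month 4: interest £8.92; balance after payment £429.21.
Month 5: interest £8.66; balance after payment £415.86.
Month 6: interest £8.39; balance after payment £402.25.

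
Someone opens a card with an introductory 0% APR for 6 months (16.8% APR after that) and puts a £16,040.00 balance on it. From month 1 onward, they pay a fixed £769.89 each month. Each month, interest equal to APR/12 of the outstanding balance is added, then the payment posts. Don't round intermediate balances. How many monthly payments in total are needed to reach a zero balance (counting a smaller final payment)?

23 months

Promo months 1–6 at r₀ = 0%/12 = 0; months 7+ at r₁ = 16.8%/12 = 0.014.
After month 6 (no interest yet): B = £16,040.00 − 6·£769.89 = £11,420.66.
Then at r₁ with £769.89/mo: n₂ = −ln(1 − r₁·B/P)/ln(1+r₁) ≈ 16.74 → 17 more payments.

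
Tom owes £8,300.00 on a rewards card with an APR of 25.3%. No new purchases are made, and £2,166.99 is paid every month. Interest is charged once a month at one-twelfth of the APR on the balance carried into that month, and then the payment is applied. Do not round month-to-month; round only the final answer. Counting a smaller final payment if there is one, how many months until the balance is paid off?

Monthly rate r = 25.3%/12 = 2.10833% = 0.0210833.
Recurrence: B ← B·(1+r) − £2,166.99.
Month 1: interest £174.99; balance after payment £6,308.00.
Month 2: interest £132.99; balance after payment £4,274.01.
Month 3: interest £90.11; balance after payment £2,197.13.
Month 4: interest £46.32; balance after payment £76.46.
Month 5: interest £1.61; balance after payment £0.00.

5 payments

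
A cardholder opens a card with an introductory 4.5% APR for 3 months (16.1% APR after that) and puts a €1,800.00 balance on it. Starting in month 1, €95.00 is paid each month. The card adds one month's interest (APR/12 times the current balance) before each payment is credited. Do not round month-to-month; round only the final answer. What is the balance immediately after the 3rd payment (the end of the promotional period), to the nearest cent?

Promo months 1–3 at r₀ = 4.5%/12 = 0.00375; months 4+ at r₁ = 16.1%/12 = 0.0134167.
After month 3: iterate B ← B·(1+r₀) − €95.00 for 3 months → €1,534.26.

€1,534.26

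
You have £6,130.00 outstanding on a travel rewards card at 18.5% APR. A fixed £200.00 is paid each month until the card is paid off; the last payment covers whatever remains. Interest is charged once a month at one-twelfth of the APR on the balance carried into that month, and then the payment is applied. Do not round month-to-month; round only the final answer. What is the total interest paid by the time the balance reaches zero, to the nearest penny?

Monthly rate r = 18.5%/12 = 1.54167% = 0.0154167.
Payoff takes n = ⌈−ln(1 − rB₀/P)/ln(1+r)⌉ = ⌈41.810⌉ = 42 payments; the last is £162.15.
Total paid = 41·£200.00 + £162.15 = £8,362.15.
Total interest = total paid − principal = £8,362.15 − £6,130.00 = £2,232.15.

£2,232.15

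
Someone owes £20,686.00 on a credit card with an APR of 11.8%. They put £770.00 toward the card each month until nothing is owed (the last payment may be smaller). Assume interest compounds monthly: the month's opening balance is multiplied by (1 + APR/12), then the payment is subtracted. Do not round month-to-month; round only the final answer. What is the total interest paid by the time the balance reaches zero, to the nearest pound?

£3,454

Monthly rate r = 11.8%/12 = 0.983333% = 0.00983333.
Payoff takes n = ⌈−ln(1 − rB₀/P)/ln(1+r)⌉ = ⌈31.349⌉ = 32 payments; the last is £269.53.
Total paid = 31·£770.00 + £269.53 = £24,139.53.
Total interest = total paid − principal = £24,139.53 − £20,686.00 = £3,453.53.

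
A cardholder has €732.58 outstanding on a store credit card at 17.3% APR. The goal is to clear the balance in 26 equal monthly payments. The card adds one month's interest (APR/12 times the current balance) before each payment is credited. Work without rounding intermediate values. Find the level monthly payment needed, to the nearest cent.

€33.99

Monthly rate r = 17.3%/12 = 1.44167% = 0.0144167.
Level-payment amortization: P = B₀·r / (1 − (1+r)^(−n)) = 732.58·0.0144167 / (1 − 1.01442^(−26)).
Denominator 1 − (1+r)^(−26) = 0.310754047.
P = 10.5614 / 0.310754047 ≈ 33.99.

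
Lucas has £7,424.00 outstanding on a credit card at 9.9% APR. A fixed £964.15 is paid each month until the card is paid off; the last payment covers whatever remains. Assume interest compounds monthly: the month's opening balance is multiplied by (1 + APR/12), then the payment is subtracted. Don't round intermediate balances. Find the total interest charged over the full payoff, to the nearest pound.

Monthly rate r = 9.9%/12 = 0.825% = 0.00825.
Payoff takes n = ⌈−ln(1 − rB₀/P)/ln(1+r)⌉ = ⌈7.988⌉ = 8 payments; the last is £952.89.
Total paid = 7·£964.15 + £952.89 = £7,701.94.
Total interest = total paid − principal = £7,701.94 − £7,424.00 = £277.94.

£278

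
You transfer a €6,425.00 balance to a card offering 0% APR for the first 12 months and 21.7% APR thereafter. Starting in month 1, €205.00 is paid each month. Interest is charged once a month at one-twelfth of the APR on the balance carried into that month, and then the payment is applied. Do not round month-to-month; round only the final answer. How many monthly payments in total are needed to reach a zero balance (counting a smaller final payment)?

Promo months 1–12 at r₀ = 0%/12 = 0; months 13+ at r₁ = 21.7%/12 = 0.0180833.
After month 12 (no interest yet): B = €6,425.00 − 12·€205.00 = €3,965.00.
Then at r₁ with €205.00/mo: n₂ = −ln(1 − r₁·B/P)/ln(1+r₁) ≈ 24.02 → 25 more payments.

37 payments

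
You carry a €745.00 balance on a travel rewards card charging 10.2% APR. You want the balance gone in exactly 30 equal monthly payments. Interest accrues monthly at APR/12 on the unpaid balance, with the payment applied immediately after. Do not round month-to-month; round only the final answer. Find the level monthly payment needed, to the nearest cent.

€28.24

Monthly rate r = 10.2%/12 = 0.85% = 0.0085.
Level-payment amortization: P = B₀·r / (1 − (1+r)^(−n)) = 745.00·0.0085 / (1 − 1.0085^(−30)).
Denominator 1 − (1+r)^(−30) = 0.224247965.
P = 6.3325 / 0.224247965 ≈ 28.24.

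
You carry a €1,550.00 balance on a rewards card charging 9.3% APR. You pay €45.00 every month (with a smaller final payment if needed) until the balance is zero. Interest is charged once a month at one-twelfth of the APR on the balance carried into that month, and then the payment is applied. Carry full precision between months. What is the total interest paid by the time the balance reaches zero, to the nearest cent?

Monthly rate r = 9.3%/12 = 0.775% = 0.00775.
Payoff takes n = ⌈−ln(1 − rB₀/P)/ln(1+r)⌉ = ⌈40.224⌉ = 41 payments; the last is €10.11.
Total paid = 40·€45.00 + €10.11 = €1,810.11.
Total interest = total paid − principal = €1,810.11 − €1,550.00 = €260.11.

€260.11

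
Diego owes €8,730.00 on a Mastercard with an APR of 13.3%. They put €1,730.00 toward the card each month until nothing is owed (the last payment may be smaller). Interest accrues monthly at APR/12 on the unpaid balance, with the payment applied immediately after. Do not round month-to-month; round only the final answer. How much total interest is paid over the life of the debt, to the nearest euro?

€305

Monthly rate r = 13.3%/12 = 1.10833% = 0.0110833.
Payoff takes n = ⌈−ln(1 − rB₀/P)/ln(1+r)⌉ = ⌈5.222⌉ = 6 payments; the last is €384.97.
Total paid = 5·€1,730.00 + €384.97 = €9,034.97.
Total interest = total paid − principal = €9,034.97 − €8,730.00 = €304.97.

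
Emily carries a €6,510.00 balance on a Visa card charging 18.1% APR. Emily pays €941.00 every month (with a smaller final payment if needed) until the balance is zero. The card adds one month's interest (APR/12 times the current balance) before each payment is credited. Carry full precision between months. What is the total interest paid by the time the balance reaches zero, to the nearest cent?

Monthly rate r = 18.1%/12 = 1.50833% = 0.0150833.
Payoff takes n = ⌈−ln(1 − rB₀/P)/ln(1+r)⌉ = ⌈7.361⌉ = 8 payments; the last is €341.65.
Total paid = 7·€941.00 + €341.65 = €6,928.65.
Total interest = total paid − principal = €6,928.65 − €6,510.00 = €418.65.

€418.65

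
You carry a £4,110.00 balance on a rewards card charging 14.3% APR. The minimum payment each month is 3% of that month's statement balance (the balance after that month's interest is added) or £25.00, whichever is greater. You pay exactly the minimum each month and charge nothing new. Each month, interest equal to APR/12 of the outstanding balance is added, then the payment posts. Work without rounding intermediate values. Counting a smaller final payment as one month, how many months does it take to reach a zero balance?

129 months

Monthly rate r = 14.3%/12 = 1.19167% = 0.0119167.
While 3% of the post-interest balance exceeds £25.00, each month B ← (B·(1+r))·(1 − 0.03), i.e. B shrinks by the factor (1+r)·0.97 = 0.98156.
This holds for months 1–87. Entering month 88 the balance is £813.91; 3% of the post-interest balance is now below £25.00, so the flat £25.00 minimum applies from here.
From month 88 a fixed £25.00 at rate r clears £813.91 in 42 more payments. Total: 87 + 42 = 129 months.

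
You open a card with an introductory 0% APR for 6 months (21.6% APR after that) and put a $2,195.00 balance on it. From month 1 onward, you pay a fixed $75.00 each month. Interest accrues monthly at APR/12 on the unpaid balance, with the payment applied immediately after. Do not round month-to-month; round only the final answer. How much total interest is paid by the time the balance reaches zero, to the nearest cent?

Promo months 1–6 at r₀ = 0%/12 = 0; months 7+ at r₁ = 21.6%/12 = 0.018.
After month 6 (no interest yet): B = $2,195.00 − 6·$75.00 = $1,745.00.
Then at r₁ with $75.00/mo: n₂ = −ln(1 − r₁·B/P)/ln(1+r₁) ≈ 30.42 → 31 more payments.
Total paid = 36·$75.00 + $31.54 = $2,731.54; interest = $2,731.54 − $2,195.00 = $536.54.

$536.54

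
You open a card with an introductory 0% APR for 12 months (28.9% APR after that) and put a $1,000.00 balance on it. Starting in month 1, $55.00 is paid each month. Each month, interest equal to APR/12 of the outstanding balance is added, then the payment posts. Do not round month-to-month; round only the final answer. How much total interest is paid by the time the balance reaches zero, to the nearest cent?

Promo months 1–12 at r₀ = 0%/12 = 0; months 13+ at r₁ = 28.9%/12 = 0.0240833.
After month 12 (no interest yet): B = $1,000.00 − 12·$55.00 = $340.00.
Then at r₁ with $55.00/mo: n₂ = −ln(1 − r₁·B/P)/ln(1+r₁) ≈ 6.77 → 7 more payments.
Total paid = 18·$55.00 + $42.67 = $1,032.67; interest = $1,032.67 − $1,000.00 = $32.67.

$32.67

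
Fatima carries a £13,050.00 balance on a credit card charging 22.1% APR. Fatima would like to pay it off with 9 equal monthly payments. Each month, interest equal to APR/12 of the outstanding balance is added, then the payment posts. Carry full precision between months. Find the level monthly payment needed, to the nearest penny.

£1,586.77

Monthly rate r = 22.1%/12 = 1.84167% = 0.0184167.
Level-payment amortization: P = B₀·r / (1 − (1+r)^(−n)) = 13050.00·0.0184167 / (1 − 1.01842^(−9)).
Denominator 1 − (1+r)^(−9) = 0.151463521.
P = 240.338 / 0.151463521 ≈ 1586.77.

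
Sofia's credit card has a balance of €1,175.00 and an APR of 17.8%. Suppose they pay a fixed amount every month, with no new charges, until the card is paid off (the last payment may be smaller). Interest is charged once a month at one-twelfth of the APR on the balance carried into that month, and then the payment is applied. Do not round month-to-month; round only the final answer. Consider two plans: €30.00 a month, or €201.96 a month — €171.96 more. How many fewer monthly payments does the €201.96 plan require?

Monthly rate r = 17.8%/12 = 1.48333% = 0.0148333.
At €30.00/mo: n = ⌈−ln(1 − rB₀/P)/ln(1+r)⌉ = 60 payments (last €2.21); total interest = total paid − €1,175.00 = €597.21.
At €201.96/mo: 7 payments (last €26.32); total interest €63.08.
Payments saved = 60 − 7 = 53.

53 fewer payments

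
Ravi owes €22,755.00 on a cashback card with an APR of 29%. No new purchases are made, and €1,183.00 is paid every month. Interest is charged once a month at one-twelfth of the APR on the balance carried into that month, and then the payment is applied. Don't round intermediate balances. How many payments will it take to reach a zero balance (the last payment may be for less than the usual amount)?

Monthly rate r = 29%/12 = 2.41667% = 0.0241667.
Recurrence: B ← B·(1+r) − €1,183.00.
Month 1: interest €549.91; balance after payment €22,121.91.
Month 2: interest €534.61; balance after payment €21,473.53.
Closed form: n = −ln(1 − rB₀/P)/ln(1+r) = −ln(0.53515)/ln(1.02417) ≈ 26.182, so the balance reaches zero during payment 27.

27 payments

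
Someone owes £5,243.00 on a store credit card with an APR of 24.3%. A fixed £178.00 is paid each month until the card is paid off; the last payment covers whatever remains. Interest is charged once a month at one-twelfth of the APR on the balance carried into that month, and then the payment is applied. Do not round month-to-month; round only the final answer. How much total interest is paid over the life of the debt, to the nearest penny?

£2,814.81

Monthly rate r = 24.3%/12 = 2.025% = 0.02025.
Payoff takes n = ⌈−ln(1 − rB₀/P)/ln(1+r)⌉ = ⌈45.267⌉ = 46 payments; the last is £47.81.
Total paid = 45·£178.00 + £47.81 = £8,057.81.
Total interest = total paid − principal = £8,057.81 − £5,243.00 = £2,814.81.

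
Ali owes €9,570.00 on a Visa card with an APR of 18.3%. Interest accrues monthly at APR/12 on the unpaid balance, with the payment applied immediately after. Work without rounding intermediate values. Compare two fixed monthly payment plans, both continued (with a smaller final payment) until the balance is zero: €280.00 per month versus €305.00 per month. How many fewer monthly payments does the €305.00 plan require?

5 fewer payments

Monthly rate r = 18.3%/12 = 1.525% = 0.01525.
At €280.00/mo: n = ⌈−ln(1 − rB₀/P)/ln(1+r)⌉ = 49 payments (last €186.33); total interest = total paid − €9,570.00 = €4,056.33.
At €305.00/mo: 44 payments (last €4.99); total interest €3,549.99.
Payments saved = 49 − 44 = 5.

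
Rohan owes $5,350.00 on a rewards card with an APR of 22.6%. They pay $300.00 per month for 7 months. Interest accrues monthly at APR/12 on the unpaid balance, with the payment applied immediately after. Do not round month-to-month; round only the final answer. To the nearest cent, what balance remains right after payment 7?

$3,873.99

Monthly rate r = 22.6%/12 = 1.88333% = 0.0188333.
Each month: B ← B·(1+r) − $300.00.
Month 1: interest $100.76; balance after payment $5,150.76.
Month 2: interest $97.01; balance after payment $4,947.76.
Month 3: interest $93.18; balance after payment $4,740.95.
Month 4: interest $89.29; balance after payment $4,530.24.
Month 5: interest $85.32; balance after payment $4,315.55.
Month 6: interest $81.28; balance after payment $4,096.83.
Month 7: interest $77.16; balance after payment $3,873.99.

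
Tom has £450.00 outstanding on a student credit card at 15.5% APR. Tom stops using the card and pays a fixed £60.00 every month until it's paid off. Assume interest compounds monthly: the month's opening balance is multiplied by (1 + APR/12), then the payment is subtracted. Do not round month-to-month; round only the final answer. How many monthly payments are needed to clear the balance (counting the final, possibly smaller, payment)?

8 payments

Monthly rate r = 15.5%/12 = 1.29167% = 0.0129167.
Recurrence: B ← B·(1+r) − £60.00.
Month 1: interest £5.81; balance after payment £395.81.
Month 2: interest £5.11; balance after payment £340.93.
Closed form: n = −ln(1 − rB₀/P)/ln(1+r) = −ln(0.90312)/ln(1.01292) ≈ 7.939, so the balance reaches zero during payment 8.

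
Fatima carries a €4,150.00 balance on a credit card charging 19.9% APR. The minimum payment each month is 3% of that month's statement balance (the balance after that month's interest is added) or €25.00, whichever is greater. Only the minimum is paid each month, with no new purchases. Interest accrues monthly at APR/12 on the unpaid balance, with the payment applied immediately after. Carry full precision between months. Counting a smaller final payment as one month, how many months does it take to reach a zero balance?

164 months

Monthly rate r = 19.9%/12 = 1.65833% = 0.0165833.
While 3% of the post-interest balance exceeds €25.00, each month B ← (B·(1+r))·(1 − 0.03), i.e. B shrinks by the factor (1+r)·0.97 = 0.98609.
This holds for months 1–116. Entering month 117 the balance is €816.87; 3% of the post-interest balance is now below €25.00, so the flat €25.00 minimum applies from here.
From month 117 a fixed €25.00 at rate r clears €816.87 in 48 more payments. Total: 116 + 48 = 164 months.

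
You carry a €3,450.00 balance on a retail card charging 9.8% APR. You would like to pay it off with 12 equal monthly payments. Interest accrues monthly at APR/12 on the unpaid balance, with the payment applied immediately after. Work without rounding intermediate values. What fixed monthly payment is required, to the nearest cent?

Monthly rate r = 9.8%/12 = 0.816667% = 0.00816667.
Level-payment amortization: P = B₀·r / (1 − (1+r)^(−n)) = 3450.00·0.00816667 / (1 − 1.00817^(−12)).
Denominator 1 − (1+r)^(−12) = 0.092990177.
P = 28.175 / 0.092990177 ≈ 302.99.

€302.99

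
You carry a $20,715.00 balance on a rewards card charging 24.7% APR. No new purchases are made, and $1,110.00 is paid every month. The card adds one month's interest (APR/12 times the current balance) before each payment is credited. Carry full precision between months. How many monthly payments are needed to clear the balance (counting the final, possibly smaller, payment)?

Monthly rate r = 24.7%/12 = 2.05833% = 0.0205833.
Recurrence: B ← B·(1+r) − $1,110.00.
Month 1: interest $426.38; balance after payment $20,031.38.
Month 2: interest $412.31; balance after payment $19,333.70.
Closed form: n = −ln(1 − rB₀/P)/ln(1+r) = −ln(0.61587)/ln(1.02058) ≈ 23.791, so the balance reaches zero during payment 24.

24 payments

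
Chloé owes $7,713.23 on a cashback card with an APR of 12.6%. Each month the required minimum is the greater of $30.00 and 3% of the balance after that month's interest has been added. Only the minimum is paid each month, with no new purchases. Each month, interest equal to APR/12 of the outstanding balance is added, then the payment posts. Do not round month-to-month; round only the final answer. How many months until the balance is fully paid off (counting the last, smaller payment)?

144 months

Monthly rate r = 12.6%/12 = 1.05% = 0.0105.
While 3% of the post-interest balance exceeds $30.00, each month B ← (B·(1+r))·(1 − 0.03), i.e. B shrinks by the factor (1+r)·0.97 = 0.98018.
This holds for months 1–103. Entering month 104 the balance is $981.67; 3% of the post-interest balance is now below $30.00, so the flat $30.00 minimum applies from here.
From month 104 a fixed $30.00 at rate r clears $981.67 in 41 more payments. Total: 103 + 41 = 144 months.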